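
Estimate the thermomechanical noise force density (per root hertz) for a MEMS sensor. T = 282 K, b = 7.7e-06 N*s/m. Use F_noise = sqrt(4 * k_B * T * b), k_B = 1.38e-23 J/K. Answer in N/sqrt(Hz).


Step 1: Compute 4 * k_B * T * b
= 4 * 1.38e-23 * 282 * 7.7e-06
= 1.1986e-25 N^2/Hz
Step 2: F_noise = sqrt(1.1986e-25)
F_noise = 3.46e-13 N/sqrt(Hz)


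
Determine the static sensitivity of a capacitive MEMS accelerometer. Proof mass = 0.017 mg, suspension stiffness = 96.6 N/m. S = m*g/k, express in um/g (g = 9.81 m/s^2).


Step 1: Convert mass: m = 0.017 mg = 1.70e-08 kg
Step 2: S = m * g / k = 1.70e-08 * 9.81 / 96.6
Step 3: S = 1.73e-09 m/g
Step 4: Convert to um/g: S = 0.002 um/g


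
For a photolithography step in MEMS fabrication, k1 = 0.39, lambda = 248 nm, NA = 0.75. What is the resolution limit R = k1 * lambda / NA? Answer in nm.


Step 1: Identify values: k1 = 0.39, lambda = 248 nm, NA = 0.75
Step 2: R = k1 * lambda / NA
R = 0.39 * 248 / 0.75
R = 129.0 nm


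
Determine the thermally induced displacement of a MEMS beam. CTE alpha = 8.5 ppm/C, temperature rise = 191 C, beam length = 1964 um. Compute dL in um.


Step 1: Convert CTE: alpha = 8.5 ppm/C = 8.5e-6 /C
Step 2: dL = 8.5e-6 * 191 * 1964
dL = 3.1886 um


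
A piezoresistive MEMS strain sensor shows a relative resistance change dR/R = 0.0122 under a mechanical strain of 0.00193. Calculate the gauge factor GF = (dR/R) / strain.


Step 1: Identify values.
dR/R = 0.0122, strain = 0.00193
Step 2: GF = (dR/R) / strain = 0.0122 / 0.00193
GF = 6.3


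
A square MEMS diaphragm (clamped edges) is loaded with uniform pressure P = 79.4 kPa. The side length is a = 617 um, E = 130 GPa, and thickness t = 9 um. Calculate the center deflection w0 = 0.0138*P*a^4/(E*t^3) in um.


Step 1: Convert pressure to compatible units (E is in GPa, so P in GPa).
P = 79.4 kPa = 79.4e-6 GPa
Step 2: Compute numerator: 0.0138 * P * a^4.
a^4 = 617^4 = 144924114721
numerator = 0.0138 * 79.4e-6 * 144924114721 = 1.587963e+05
Step 3: Compute denominator: E * t^3 = 130 * 9^3 = 94770
Step 4: w0 = numerator / denominator = 1.587963e+05 / 94770 = 1.6756 um


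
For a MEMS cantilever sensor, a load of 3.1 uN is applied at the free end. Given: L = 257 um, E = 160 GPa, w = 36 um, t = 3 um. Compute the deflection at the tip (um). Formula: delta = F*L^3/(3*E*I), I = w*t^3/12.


Step 1: Calculate the second moment of area.
I = w * t^3 / 12 = 36 * 3^3 / 12 = 81.0 um^4
Step 2: Convert E to consistent units (1 GPa = 1000 uN/um^2).
E = 160 GPa = 160000 uN/um^2
Step 3: Calculate tip deflection.
delta = F * L^3 / (3 * E * I)
delta = 3.1 * 257^3 / (3 * 160000 * 81.0)
delta = 1.3534 um


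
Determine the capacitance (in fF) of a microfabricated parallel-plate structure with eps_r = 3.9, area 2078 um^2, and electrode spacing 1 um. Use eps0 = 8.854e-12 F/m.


Step 1: Convert area to m^2: A = 2078e-12 m^2
Step 2: Convert gap to m: d = 1e-6 m
Step 3: C = eps0 * eps_r * A / d
C = 8.854e-12 * 3.9 * 2078e-12 / 1e-6
Step 4: Convert to fF (multiply by 1e15).
C = 71.75 fF


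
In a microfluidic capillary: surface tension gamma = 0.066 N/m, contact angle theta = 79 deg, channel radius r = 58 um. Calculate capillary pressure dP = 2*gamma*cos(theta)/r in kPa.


Step 1: cos(79 deg) = 0.1908
Step 2: Convert r to m: r = 58e-6 m
Step 3: dP = 2 * 0.066 * 0.1908 / 58e-6 = 434.2 Pa
Step 4: Convert Pa to kPa (divide by 1000).
dP = 0.43 kPa


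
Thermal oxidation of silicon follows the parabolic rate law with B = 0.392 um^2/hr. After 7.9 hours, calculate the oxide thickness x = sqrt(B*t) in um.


Step 1: Compute B*t = 0.392 * 7.9 = 3.0968
Step 2: x = sqrt(3.0968)
x = 1.76 um


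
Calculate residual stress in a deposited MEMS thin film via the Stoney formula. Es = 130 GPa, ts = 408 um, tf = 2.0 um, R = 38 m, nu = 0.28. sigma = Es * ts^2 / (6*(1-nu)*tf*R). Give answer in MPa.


Step 1: Compute numerator: Es * ts^2 = 130 * 408^2 = 21640320 (GPa*um^2)
Step 2: Compute denominator (R in um): 6*(1-nu)*tf*R = 6*0.72*2.0*38e6 = 328320000.0 (um^2)
Step 3: sigma (GPa) = 21640320 / 328320000.0 = 6.5912e-02 GPa
Step 4: Convert to MPa (x1000): sigma = 65.9 MPa


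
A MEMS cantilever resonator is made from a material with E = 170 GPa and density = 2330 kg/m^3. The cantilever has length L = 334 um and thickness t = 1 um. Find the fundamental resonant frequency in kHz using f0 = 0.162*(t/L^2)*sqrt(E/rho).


Step 1: Convert units to SI.
t_SI = 1e-6 m, L_SI = 334e-6 m
Step 2: Calculate sqrt(E/rho).
sqrt(170e9 / 2330) = 8541.74 m/s
Step 3: Compute f0.
f0 = 0.162 * 1e-6 / (334e-6)^2 * 8541.74 = 12404.2 Hz = 12.4 kHz


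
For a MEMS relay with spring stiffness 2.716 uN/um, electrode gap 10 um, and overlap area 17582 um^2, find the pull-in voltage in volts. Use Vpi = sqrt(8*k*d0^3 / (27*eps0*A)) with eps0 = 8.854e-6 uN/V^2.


Step 1: Compute numerator: 8 * k * d0^3 = 8 * 2.716 * 10^3 = 21728.0
Step 2: Compute denominator: 27 * eps0 * A = 27 * 8.854e-6 * 17582 = 4.203118
Step 3: Vpi = sqrt(21728.0 / 4.203118)
Vpi = 71.9 V


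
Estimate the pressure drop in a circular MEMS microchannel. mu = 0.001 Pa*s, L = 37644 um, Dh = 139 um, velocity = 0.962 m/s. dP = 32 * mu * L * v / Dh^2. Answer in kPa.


Step 1: Convert to SI: L = 37644e-6 m, Dh = 139e-6 m
Step 2: dP = 32 * 0.001 * 37644e-6 * 0.962 / (139e-6)^2
Step 3: dP = 59977.89 Pa
Step 4: Convert to kPa: dP = 59.98 kPa


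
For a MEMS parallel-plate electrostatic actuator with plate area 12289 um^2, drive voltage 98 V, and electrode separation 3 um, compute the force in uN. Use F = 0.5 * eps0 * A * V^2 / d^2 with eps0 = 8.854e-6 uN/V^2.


Step 1: Identify parameters.
eps0 = 8.854e-6 uN/V^2, A = 12289 um^2, V = 98 V, d = 3 um
Step 2: Compute V^2 = 98^2 = 9604
Step 3: Compute d^2 = 3^2 = 9
Step 4: F = 0.5 * 8.854e-6 * 12289 * 9604 / 9
F = 58.054 uN


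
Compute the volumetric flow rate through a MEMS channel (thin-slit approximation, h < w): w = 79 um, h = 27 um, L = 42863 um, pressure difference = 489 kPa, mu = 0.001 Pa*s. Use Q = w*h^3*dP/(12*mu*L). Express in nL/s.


Step 1: Convert all dimensions to SI (meters).
w = 79e-6 m, h = 27e-6 m, L = 42863e-6 m, dP = 489e3 Pa
Step 2: Q = w * h^3 * dP / (12 * mu * L)
Q = 79e-6 * (27e-6)^3 * 489e3 / (12 * 0.001 * 42863e-6) = 1.47830291e-09 m^3/s
Step 3: Convert Q from m^3/s to nL/s (1 m^3 = 1e12 nL, so multiply by 1e12).
Q = 1478.303 nL/s


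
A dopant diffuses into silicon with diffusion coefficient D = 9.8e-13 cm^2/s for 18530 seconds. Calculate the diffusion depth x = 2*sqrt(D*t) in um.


Step 1: Compute D*t = 9.8e-13 * 18530 = 1.81594e-08 cm^2
Step 2: sqrt(D*t) = 1.34757e-04 cm
Step 3: x = 2 * 1.34757e-04 cm = 2.69514e-04 cm
Step 4: Convert to um (1 cm = 1e4 um): x = 2.695 um


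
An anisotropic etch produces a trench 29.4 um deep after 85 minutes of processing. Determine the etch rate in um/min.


Step 1: Etch rate = depth / time
Step 2: rate = 29.4 / 85
rate = 0.346 um/min


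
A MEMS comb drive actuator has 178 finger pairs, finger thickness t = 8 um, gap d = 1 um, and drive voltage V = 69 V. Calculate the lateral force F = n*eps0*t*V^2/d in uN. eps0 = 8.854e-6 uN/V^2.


Step 1: Parameters: n=178, eps0=8.854e-6 uN/V^2, t=8 um, V=69 V, d=1 um
Step 2: V^2 = 4761
Step 3: F = 178 * 8.854e-6 * 8 * 4761 / 1
F = 60.027 uN


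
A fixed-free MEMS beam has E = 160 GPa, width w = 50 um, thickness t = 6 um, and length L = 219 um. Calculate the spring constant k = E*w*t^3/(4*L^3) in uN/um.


Step 1: Convert E to consistent units (1 GPa = 1000 uN/um^2).
E = 160 GPa = 160000 uN/um^2
Step 2: Compute t^3 = 6^3 = 216
Step 3: Compute L^3 = 219^3 = 10503459
Step 4: k = 160000 * 50 * 216 / (4 * 10503459)
k = 41.1293 uN/um


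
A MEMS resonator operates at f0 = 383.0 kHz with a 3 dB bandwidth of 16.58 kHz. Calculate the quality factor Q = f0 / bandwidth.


Step 1: Q = f0 / bandwidth
Step 2: Q = 383.0 / 16.58
Q = 23.1


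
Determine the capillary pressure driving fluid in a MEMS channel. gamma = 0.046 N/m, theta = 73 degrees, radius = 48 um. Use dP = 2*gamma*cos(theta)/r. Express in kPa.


Step 1: cos(73 deg) = 0.2924
Step 2: Convert r to m: r = 48e-6 m
Step 3: dP = 2 * 0.046 * 0.2924 / 48e-6 = 560.4 Pa
Step 4: Convert Pa to kPa (divide by 1000).
dP = 0.56 kPa


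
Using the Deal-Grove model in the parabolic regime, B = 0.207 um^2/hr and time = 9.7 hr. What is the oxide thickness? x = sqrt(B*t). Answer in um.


Step 1: Compute B*t = 0.207 * 9.7 = 2.0079
Step 2: x = sqrt(2.0079)
x = 1.417 um


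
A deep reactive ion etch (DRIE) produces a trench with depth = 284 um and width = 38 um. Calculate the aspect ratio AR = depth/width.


Step 1: AR = depth / width
Step 2: AR = 284 / 38
AR = 7.5


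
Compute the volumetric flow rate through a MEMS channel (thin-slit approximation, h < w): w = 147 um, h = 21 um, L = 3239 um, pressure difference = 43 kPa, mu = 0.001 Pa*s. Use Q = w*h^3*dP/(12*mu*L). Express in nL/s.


Step 1: Convert all dimensions to SI (meters).
w = 147e-6 m, h = 21e-6 m, L = 3239e-6 m, dP = 43e3 Pa
Step 2: Q = w * h^3 * dP / (12 * mu * L)
Q = 147e-6 * (21e-6)^3 * 43e3 / (12 * 0.001 * 3239e-6) = 1.50609193e-09 m^3/s
Step 3: Convert Q from m^3/s to nL/s (1 m^3 = 1e12 nL, so multiply by 1e12).
Q = 1506.092 nL/s


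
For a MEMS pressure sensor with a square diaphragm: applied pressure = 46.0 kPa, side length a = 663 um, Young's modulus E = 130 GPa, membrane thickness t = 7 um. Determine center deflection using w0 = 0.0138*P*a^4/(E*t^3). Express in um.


Step 1: Convert pressure to compatible units (E is in GPa, so P in GPa).
P = 46.0 kPa = 46.0e-6 GPa
Step 2: Compute numerator: 0.0138 * P * a^4.
a^4 = 663^4 = 193220905761
numerator = 0.0138 * 46.0e-6 * 193220905761 = 1.226566e+05
Step 3: Compute denominator: E * t^3 = 130 * 7^3 = 44590
Step 4: w0 = numerator / denominator = 1.226566e+05 / 44590 = 2.7508 um


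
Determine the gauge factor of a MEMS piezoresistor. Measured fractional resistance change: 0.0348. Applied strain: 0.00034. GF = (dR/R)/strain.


Step 1: Identify values.
dR/R = 0.0348, strain = 0.00034
Step 2: GF = (dR/R) / strain = 0.0348 / 0.00034
GF = 102.4


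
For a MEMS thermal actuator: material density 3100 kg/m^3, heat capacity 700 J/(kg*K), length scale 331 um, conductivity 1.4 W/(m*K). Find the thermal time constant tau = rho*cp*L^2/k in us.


Step 1: Convert L to m: L = 331e-6 m
Step 2: L^2 = (331e-6)^2 = 1.09561e-07 m^2
Step 3: tau = 3100 * 700 * 1.09561e-07 / 1.4 = 1.6981955e-01 s
Step 4: Convert to microseconds (multiply by 1e6).
tau = 169819.55 us


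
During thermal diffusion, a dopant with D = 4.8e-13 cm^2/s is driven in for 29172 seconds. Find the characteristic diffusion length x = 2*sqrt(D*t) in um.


Step 1: Compute D*t = 4.8e-13 * 29172 = 1.400256e-08 cm^2
Step 2: sqrt(D*t) = 1.18332e-04 cm
Step 3: x = 2 * 1.18332e-04 cm = 2.36664e-04 cm
Step 4: Convert to um (1 cm = 1e4 um): x = 2.367 um


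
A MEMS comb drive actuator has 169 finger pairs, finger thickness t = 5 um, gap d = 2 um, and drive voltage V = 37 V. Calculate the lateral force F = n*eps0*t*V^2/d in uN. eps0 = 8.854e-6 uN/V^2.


Step 1: Parameters: n=169, eps0=8.854e-6 uN/V^2, t=5 um, V=37 V, d=2 um
Step 2: V^2 = 1369
Step 3: F = 169 * 8.854e-6 * 5 * 1369 / 2
F = 5.121 uN


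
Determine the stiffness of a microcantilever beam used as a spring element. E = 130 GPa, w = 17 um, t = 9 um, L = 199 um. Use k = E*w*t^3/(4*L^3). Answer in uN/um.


Step 1: Convert E to consistent units (1 GPa = 1000 uN/um^2).
E = 130 GPa = 130000 uN/um^2
Step 2: Compute t^3 = 9^3 = 729
Step 3: Compute L^3 = 199^3 = 7880599
Step 4: k = 130000 * 17 * 729 / (4 * 7880599)
k = 51.1094 uN/um


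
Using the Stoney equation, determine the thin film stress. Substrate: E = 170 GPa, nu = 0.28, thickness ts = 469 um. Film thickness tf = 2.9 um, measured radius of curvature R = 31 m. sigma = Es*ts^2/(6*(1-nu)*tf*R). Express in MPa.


Step 1: Compute numerator: Es * ts^2 = 170 * 469^2 = 37393370 (GPa*um^2)
Step 2: Compute denominator (R in um): 6*(1-nu)*tf*R = 6*0.72*2.9*31e6 = 388368000.0 (um^2)
Step 3: sigma (GPa) = 37393370 / 388368000.0 = 9.6283e-02 GPa
Step 4: Convert to MPa (x1000): sigma = 96.3 MPa


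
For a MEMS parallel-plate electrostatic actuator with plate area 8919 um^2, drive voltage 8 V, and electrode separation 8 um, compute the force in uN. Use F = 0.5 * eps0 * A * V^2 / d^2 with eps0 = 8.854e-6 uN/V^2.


Step 1: Identify parameters.
eps0 = 8.854e-6 uN/V^2, A = 8919 um^2, V = 8 V, d = 8 um
Step 2: Compute V^2 = 8^2 = 64
Step 3: Compute d^2 = 8^2 = 64
Step 4: F = 0.5 * 8.854e-6 * 8919 * 64 / 64
F = 0.039 uN


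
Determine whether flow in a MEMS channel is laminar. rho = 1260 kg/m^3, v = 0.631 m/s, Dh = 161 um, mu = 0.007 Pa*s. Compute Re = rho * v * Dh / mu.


Step 1: Convert Dh to meters: Dh = 161e-6 m
Step 2: Re = rho * v * Dh / mu
Re = 1260 * 0.631 * 161e-6 / 0.007
Re = 18.286
Since Re = 18.286 is below ~2300, the flow is laminar.


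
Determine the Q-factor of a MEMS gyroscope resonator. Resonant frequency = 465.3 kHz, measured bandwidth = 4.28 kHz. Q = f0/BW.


Step 1: Q = f0 / bandwidth
Step 2: Q = 465.3 / 4.28
Q = 108.7


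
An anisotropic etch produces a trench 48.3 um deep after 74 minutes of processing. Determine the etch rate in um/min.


Step 1: Etch rate = depth / time
Step 2: rate = 48.3 / 74
rate = 0.653 um/min


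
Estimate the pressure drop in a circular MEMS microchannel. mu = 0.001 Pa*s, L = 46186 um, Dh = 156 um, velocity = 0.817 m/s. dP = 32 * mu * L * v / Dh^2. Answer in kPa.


Step 1: Convert to SI: L = 46186e-6 m, Dh = 156e-6 m
Step 2: dP = 32 * 0.001 * 46186e-6 * 0.817 / (156e-6)^2
Step 3: dP = 49617.31 Pa
Step 4: Convert to kPa: dP = 49.62 kPa


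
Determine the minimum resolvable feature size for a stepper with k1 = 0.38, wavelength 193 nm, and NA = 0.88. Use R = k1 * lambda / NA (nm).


Step 1: Identify values: k1 = 0.38, lambda = 193 nm, NA = 0.88
Step 2: R = k1 * lambda / NA
R = 0.38 * 193 / 0.88
R = 83.3 nm


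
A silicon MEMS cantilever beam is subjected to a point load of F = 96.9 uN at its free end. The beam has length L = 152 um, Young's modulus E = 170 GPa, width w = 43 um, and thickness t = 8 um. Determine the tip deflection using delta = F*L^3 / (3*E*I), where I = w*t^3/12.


Step 1: Calculate the second moment of area.
I = w * t^3 / 12 = 43 * 8^3 / 12 = 1834.6667 um^4
Step 2: Convert E to consistent units (1 GPa = 1000 uN/um^2).
E = 170 GPa = 170000 uN/um^2
Step 3: Calculate tip deflection.
delta = F * L^3 / (3 * E * I)
delta = 96.9 * 152^3 / (3 * 170000 * 1834.6667)
delta = 0.3637 um


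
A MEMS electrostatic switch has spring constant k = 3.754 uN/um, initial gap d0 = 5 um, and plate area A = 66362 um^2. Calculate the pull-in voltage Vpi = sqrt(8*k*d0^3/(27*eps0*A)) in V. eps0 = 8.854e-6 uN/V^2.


Step 1: Compute numerator: 8 * k * d0^3 = 8 * 3.754 * 5^3 = 3754.0
Step 2: Compute denominator: 27 * eps0 * A = 27 * 8.854e-6 * 66362 = 15.864367
Step 3: Vpi = sqrt(3754.0 / 15.864367)
Vpi = 15.38 V


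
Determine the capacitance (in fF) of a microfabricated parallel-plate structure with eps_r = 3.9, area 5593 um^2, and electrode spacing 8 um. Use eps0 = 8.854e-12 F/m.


Step 1: Convert area to m^2: A = 5593e-12 m^2
Step 2: Convert gap to m: d = 8e-6 m
Step 3: C = eps0 * eps_r * A / d
C = 8.854e-12 * 3.9 * 5593e-12 / 8e-6
Step 4: Convert to fF (multiply by 1e15).
C = 24.14 fF


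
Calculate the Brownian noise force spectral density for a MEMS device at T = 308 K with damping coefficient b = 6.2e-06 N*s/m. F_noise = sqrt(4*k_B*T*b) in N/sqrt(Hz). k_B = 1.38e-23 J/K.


Step 1: Compute 4 * k_B * T * b
= 4 * 1.38e-23 * 308 * 6.2e-06
= 1.0541e-25 N^2/Hz
Step 2: F_noise = sqrt(1.0541e-25)
F_noise = 3.25e-13 N/sqrt(Hz)


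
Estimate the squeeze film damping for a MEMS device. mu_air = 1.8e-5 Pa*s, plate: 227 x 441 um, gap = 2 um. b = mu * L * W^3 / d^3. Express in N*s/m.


Step 1: Convert to SI.
L = 227e-6 m, W = 441e-6 m, d = 2e-6 m
Step 2: W^3 = (441e-6)^3 = 8.58e-11 m^3
Step 3: d^3 = (2e-6)^3 = 8.00e-18 m^3
Step 4: b = 1.8e-5 * 227e-6 * 8.58e-11 / 8.00e-18
b = 4.38e-02 N*s/m


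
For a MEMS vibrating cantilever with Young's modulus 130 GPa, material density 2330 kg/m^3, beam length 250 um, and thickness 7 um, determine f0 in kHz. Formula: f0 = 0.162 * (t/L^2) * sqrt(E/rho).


Step 1: Convert units to SI.
t_SI = 7e-6 m, L_SI = 250e-6 m
Step 2: Calculate sqrt(E/rho).
sqrt(130e9 / 2330) = 7469.54 m/s
Step 3: Compute f0.
f0 = 0.162 * 7e-6 / (250e-6)^2 * 7469.54 = 135527.3 Hz = 135.53 kHz


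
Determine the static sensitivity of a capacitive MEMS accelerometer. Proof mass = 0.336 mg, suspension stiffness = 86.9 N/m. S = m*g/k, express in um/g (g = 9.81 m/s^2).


Step 1: Convert mass: m = 0.336 mg = 3.36e-07 kg
Step 2: S = m * g / k = 3.36e-07 * 9.81 / 86.9
Step 3: S = 3.79e-08 m/g
Step 4: Convert to um/g: S = 0.038 um/g


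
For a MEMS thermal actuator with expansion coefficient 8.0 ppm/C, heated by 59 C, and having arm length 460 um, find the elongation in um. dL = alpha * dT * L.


Step 1: Convert CTE: alpha = 8.0 ppm/C = 8.0e-6 /C
Step 2: dL = 8.0e-6 * 59 * 460
dL = 0.2171 um


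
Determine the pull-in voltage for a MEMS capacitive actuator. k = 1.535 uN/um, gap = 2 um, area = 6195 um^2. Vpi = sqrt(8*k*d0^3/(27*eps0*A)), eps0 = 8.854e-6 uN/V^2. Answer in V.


Step 1: Compute numerator: 8 * k * d0^3 = 8 * 1.535 * 2^3 = 98.24
Step 2: Compute denominator: 27 * eps0 * A = 27 * 8.854e-6 * 6195 = 1.480964
Step 3: Vpi = sqrt(98.24 / 1.480964)
Vpi = 8.14 V


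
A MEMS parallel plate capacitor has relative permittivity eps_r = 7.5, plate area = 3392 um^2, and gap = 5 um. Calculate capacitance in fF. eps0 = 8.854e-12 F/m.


Step 1: Convert area to m^2: A = 3392e-12 m^2
Step 2: Convert gap to m: d = 5e-6 m
Step 3: C = eps0 * eps_r * A / d
C = 8.854e-12 * 7.5 * 3392e-12 / 5e-6
Step 4: Convert to fF (multiply by 1e15).
C = 45.05 fF


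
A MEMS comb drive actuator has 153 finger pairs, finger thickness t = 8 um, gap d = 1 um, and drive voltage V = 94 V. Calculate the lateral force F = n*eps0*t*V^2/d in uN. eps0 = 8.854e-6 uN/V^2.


Step 1: Parameters: n=153, eps0=8.854e-6 uN/V^2, t=8 um, V=94 V, d=1 um
Step 2: V^2 = 8836
Step 3: F = 153 * 8.854e-6 * 8 * 8836 / 1
F = 95.758 uN


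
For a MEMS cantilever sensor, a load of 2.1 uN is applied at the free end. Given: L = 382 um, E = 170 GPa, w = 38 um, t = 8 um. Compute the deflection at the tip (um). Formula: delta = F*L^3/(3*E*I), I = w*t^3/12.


Step 1: Calculate the second moment of area.
I = w * t^3 / 12 = 38 * 8^3 / 12 = 1621.3333 um^4
Step 2: Convert E to consistent units (1 GPa = 1000 uN/um^2).
E = 170 GPa = 170000 uN/um^2
Step 3: Calculate tip deflection.
delta = F * L^3 / (3 * E * I)
delta = 2.1 * 382^3 / (3 * 170000 * 1621.3333)
delta = 0.1416 um


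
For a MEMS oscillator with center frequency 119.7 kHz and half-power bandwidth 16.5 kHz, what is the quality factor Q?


Step 1: Q = f0 / bandwidth
Step 2: Q = 119.7 / 16.5
Q = 7.3


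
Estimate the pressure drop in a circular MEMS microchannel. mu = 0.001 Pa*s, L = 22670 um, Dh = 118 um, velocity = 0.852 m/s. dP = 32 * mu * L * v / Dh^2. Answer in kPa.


Step 1: Convert to SI: L = 22670e-6 m, Dh = 118e-6 m
Step 2: dP = 32 * 0.001 * 22670e-6 * 0.852 / (118e-6)^2
Step 3: dP = 44389.18 Pa
Step 4: Convert to kPa: dP = 44.39 kPa


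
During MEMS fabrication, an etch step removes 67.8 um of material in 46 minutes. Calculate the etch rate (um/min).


Step 1: Etch rate = depth / time
Step 2: rate = 67.8 / 46
rate = 1.474 um/min


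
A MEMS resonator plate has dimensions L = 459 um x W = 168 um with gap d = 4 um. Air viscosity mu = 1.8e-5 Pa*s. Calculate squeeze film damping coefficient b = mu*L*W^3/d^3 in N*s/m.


Step 1: Convert to SI.
L = 459e-6 m, W = 168e-6 m, d = 4e-6 m
Step 2: W^3 = (168e-6)^3 = 4.74e-12 m^3
Step 3: d^3 = (4e-6)^3 = 6.40e-17 m^3
Step 4: b = 1.8e-5 * 459e-6 * 4.74e-12 / 6.40e-17
b = 6.12e-04 N*s/m


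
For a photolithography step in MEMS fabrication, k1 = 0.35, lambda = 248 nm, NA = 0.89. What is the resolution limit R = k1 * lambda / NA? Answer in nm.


Step 1: Identify values: k1 = 0.35, lambda = 248 nm, NA = 0.89
Step 2: R = k1 * lambda / NA
R = 0.35 * 248 / 0.89
R = 97.5 nm


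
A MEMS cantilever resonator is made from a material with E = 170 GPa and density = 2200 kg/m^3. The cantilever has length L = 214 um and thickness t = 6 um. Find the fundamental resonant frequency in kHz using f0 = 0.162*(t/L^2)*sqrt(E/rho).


Step 1: Convert units to SI.
t_SI = 6e-6 m, L_SI = 214e-6 m
Step 2: Calculate sqrt(E/rho).
sqrt(170e9 / 2200) = 8790.49 m/s
Step 3: Compute f0.
f0 = 0.162 * 6e-6 / (214e-6)^2 * 8790.49 = 186574.3 Hz = 186.57 kHz


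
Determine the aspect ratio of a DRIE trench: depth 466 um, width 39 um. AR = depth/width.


Step 1: AR = depth / width
Step 2: AR = 466 / 39
AR = 11.9


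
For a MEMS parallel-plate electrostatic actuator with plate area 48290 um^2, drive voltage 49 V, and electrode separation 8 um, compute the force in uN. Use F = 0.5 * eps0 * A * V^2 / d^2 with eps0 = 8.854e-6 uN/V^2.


Step 1: Identify parameters.
eps0 = 8.854e-6 uN/V^2, A = 48290 um^2, V = 49 V, d = 8 um
Step 2: Compute V^2 = 49^2 = 2401
Step 3: Compute d^2 = 8^2 = 64
Step 4: F = 0.5 * 8.854e-6 * 48290 * 2401 / 64
F = 8.02 uN


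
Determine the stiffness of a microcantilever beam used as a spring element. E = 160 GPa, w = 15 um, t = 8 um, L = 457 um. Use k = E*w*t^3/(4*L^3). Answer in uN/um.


Step 1: Convert E to consistent units (1 GPa = 1000 uN/um^2).
E = 160 GPa = 160000 uN/um^2
Step 2: Compute t^3 = 8^3 = 512
Step 3: Compute L^3 = 457^3 = 95443993
Step 4: k = 160000 * 15 * 512 / (4 * 95443993)
k = 3.2186 uN/um


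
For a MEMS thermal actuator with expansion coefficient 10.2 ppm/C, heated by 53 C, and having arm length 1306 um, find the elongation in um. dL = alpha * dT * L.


Step 1: Convert CTE: alpha = 10.2 ppm/C = 10.2e-6 /C
Step 2: dL = 10.2e-6 * 53 * 1306
dL = 0.706 um


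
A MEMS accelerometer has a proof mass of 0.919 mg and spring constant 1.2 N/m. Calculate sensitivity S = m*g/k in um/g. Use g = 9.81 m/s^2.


Step 1: Convert mass: m = 0.919 mg = 9.19e-07 kg
Step 2: S = m * g / k = 9.19e-07 * 9.81 / 1.2
Step 3: S = 7.51e-06 m/g
Step 4: Convert to um/g: S = 7.513 um/g


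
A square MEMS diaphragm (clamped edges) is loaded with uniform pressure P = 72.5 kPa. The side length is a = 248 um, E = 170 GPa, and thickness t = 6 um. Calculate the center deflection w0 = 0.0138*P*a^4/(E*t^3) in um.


Step 1: Convert pressure to compatible units (E is in GPa, so P in GPa).
P = 72.5 kPa = 72.5e-6 GPa
Step 2: Compute numerator: 0.0138 * P * a^4.
a^4 = 248^4 = 3782742016
numerator = 0.0138 * 72.5e-6 * 3782742016 = 3.78463e+03
Step 3: Compute denominator: E * t^3 = 170 * 6^3 = 36720
Step 4: w0 = numerator / denominator = 3.78463e+03 / 36720 = 0.1031 um


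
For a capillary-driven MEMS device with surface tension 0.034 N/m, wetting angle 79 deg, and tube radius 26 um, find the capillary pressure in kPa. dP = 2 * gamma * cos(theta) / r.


Step 1: cos(79 deg) = 0.1908
Step 2: Convert r to m: r = 26e-6 m
Step 3: dP = 2 * 0.034 * 0.1908 / 26e-6 = 499.0 Pa
Step 4: Convert Pa to kPa (divide by 1000).
dP = 0.5 kPa


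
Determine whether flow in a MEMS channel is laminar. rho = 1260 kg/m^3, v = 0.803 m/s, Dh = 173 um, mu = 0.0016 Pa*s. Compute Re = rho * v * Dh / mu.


Step 1: Convert Dh to meters: Dh = 173e-6 m
Step 2: Re = rho * v * Dh / mu
Re = 1260 * 0.803 * 173e-6 / 0.0016
Re = 109.399
Since Re = 109.399 is below ~2300, the flow is laminar.


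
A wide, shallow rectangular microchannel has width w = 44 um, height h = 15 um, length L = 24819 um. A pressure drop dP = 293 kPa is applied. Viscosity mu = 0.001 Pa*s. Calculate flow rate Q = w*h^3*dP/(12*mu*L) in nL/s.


Step 1: Convert all dimensions to SI (meters).
w = 44e-6 m, h = 15e-6 m, L = 24819e-6 m, dP = 293e3 Pa
Step 2: Q = w * h^3 * dP / (12 * mu * L)
Q = 44e-6 * (15e-6)^3 * 293e3 / (12 * 0.001 * 24819e-6) = 1.4609271e-10 m^3/s
Step 3: Convert Q from m^3/s to nL/s (1 m^3 = 1e12 nL, so multiply by 1e12).
Q = 146.093 nL/s


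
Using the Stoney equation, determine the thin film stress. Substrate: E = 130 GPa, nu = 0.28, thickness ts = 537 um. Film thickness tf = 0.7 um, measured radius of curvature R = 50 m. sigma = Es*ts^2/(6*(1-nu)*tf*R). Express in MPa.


Step 1: Compute numerator: Es * ts^2 = 130 * 537^2 = 37487970 (GPa*um^2)
Step 2: Compute denominator (R in um): 6*(1-nu)*tf*R = 6*0.72*0.7*50e6 = 151200000.0 (um^2)
Step 3: sigma (GPa) = 37487970 / 151200000.0 = 2.47936e-01 GPa
Step 4: Convert to MPa (x1000): sigma = 247.9 MPa


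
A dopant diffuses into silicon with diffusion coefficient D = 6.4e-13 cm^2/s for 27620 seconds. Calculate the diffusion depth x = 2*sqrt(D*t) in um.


Step 1: Compute D*t = 6.4e-13 * 27620 = 1.76768e-08 cm^2
Step 2: sqrt(D*t) = 1.32954e-04 cm
Step 3: x = 2 * 1.32954e-04 cm = 2.65908e-04 cm
Step 4: Convert to um (1 cm = 1e4 um): x = 2.659 um


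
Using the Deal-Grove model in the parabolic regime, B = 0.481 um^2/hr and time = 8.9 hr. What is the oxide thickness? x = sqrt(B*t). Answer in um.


Step 1: Compute B*t = 0.481 * 8.9 = 4.2809
Step 2: x = sqrt(4.2809)
x = 2.069 um


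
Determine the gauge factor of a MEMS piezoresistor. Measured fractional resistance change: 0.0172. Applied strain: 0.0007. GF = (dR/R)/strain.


Step 1: Identify values.
dR/R = 0.0172, strain = 0.0007
Step 2: GF = (dR/R) / strain = 0.0172 / 0.0007
GF = 24.6


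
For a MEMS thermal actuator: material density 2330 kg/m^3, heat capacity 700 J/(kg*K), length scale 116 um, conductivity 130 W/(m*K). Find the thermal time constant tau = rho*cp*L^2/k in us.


Step 1: Convert L to m: L = 116e-6 m
Step 2: L^2 = (116e-6)^2 = 1.3456e-08 m^2
Step 3: tau = 2330 * 700 * 1.3456e-08 / 130 = 1.6882105e-04 s
Step 4: Convert to microseconds (multiply by 1e6).
tau = 168.821 us


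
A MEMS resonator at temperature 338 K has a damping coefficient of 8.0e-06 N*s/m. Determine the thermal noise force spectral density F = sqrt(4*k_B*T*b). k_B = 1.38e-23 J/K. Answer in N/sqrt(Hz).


Step 1: Compute 4 * k_B * T * b
= 4 * 1.38e-23 * 338 * 8.0e-06
= 1.4926e-25 N^2/Hz
Step 2: F_noise = sqrt(1.4926e-25)
F_noise = 3.86e-13 N/sqrt(Hz)


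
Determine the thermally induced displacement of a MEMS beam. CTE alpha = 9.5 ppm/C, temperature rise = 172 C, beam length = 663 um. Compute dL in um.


Step 1: Convert CTE: alpha = 9.5 ppm/C = 9.5e-6 /C
Step 2: dL = 9.5e-6 * 172 * 663
dL = 1.0833 um


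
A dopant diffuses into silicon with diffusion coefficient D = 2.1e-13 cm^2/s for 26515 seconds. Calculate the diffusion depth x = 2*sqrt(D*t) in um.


Step 1: Compute D*t = 2.1e-13 * 26515 = 5.56815e-09 cm^2
Step 2: sqrt(D*t) = 7.462e-05 cm
Step 3: x = 2 * 7.462e-05 cm = 1.4924e-04 cm
Step 4: Convert to um (1 cm = 1e4 um): x = 1.492 um


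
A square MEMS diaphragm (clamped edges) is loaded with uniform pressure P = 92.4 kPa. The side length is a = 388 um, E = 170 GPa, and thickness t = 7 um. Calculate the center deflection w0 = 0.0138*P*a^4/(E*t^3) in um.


Step 1: Convert pressure to compatible units (E is in GPa, so P in GPa).
P = 92.4 kPa = 92.4e-6 GPa
Step 2: Compute numerator: 0.0138 * P * a^4.
a^4 = 388^4 = 22663495936
numerator = 0.0138 * 92.4e-6 * 22663495936 = 2.88987e+04
Step 3: Compute denominator: E * t^3 = 170 * 7^3 = 58310
Step 4: w0 = numerator / denominator = 2.88987e+04 / 58310 = 0.4956 um


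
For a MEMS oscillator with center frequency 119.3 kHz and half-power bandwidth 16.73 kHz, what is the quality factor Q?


Step 1: Q = f0 / bandwidth
Step 2: Q = 119.3 / 16.73
Q = 7.1


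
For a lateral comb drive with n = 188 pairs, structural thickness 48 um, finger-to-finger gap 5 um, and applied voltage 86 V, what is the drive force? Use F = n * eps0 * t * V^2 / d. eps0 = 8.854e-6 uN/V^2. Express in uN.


Step 1: Parameters: n=188, eps0=8.854e-6 uN/V^2, t=48 um, V=86 V, d=5 um
Step 2: V^2 = 7396
Step 3: F = 188 * 8.854e-6 * 48 * 7396 / 5
F = 118.186 uN


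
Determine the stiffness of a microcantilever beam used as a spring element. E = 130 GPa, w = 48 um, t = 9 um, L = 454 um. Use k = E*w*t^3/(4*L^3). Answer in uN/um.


Step 1: Convert E to consistent units (1 GPa = 1000 uN/um^2).
E = 130 GPa = 130000 uN/um^2
Step 2: Compute t^3 = 9^3 = 729
Step 3: Compute L^3 = 454^3 = 93576664
Step 4: k = 130000 * 48 * 729 / (4 * 93576664)
k = 12.153 uN/um


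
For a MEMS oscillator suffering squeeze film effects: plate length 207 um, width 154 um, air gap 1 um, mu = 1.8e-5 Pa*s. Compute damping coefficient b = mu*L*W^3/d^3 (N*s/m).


Step 1: Convert to SI.
L = 207e-6 m, W = 154e-6 m, d = 1e-6 m
Step 2: W^3 = (154e-6)^3 = 3.65e-12 m^3
Step 3: d^3 = (1e-6)^3 = 1.00e-18 m^3
Step 4: b = 1.8e-5 * 207e-6 * 3.65e-12 / 1.00e-18
b = 1.36e-02 N*s/m


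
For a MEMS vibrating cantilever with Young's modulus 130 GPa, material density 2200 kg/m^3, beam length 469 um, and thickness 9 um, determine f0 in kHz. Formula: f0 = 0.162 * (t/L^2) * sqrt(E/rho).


Step 1: Convert units to SI.
t_SI = 9e-6 m, L_SI = 469e-6 m
Step 2: Calculate sqrt(E/rho).
sqrt(130e9 / 2200) = 7687.06 m/s
Step 3: Compute f0.
f0 = 0.162 * 9e-6 / (469e-6)^2 * 7687.06 = 50953.3 Hz = 50.95 kHz


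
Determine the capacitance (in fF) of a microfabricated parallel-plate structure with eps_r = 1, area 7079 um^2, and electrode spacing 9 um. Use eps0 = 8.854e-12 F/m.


Step 1: Convert area to m^2: A = 7079e-12 m^2
Step 2: Convert gap to m: d = 9e-6 m
Step 3: C = eps0 * eps_r * A / d
C = 8.854e-12 * 1 * 7079e-12 / 9e-6
Step 4: Convert to fF (multiply by 1e15).
C = 6.96 fF


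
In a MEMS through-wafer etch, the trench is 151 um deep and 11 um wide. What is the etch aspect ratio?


Step 1: AR = depth / width
Step 2: AR = 151 / 11
AR = 13.7


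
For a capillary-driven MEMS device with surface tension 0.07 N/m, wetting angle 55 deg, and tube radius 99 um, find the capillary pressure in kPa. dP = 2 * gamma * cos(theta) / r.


Step 1: cos(55 deg) = 0.5736
Step 2: Convert r to m: r = 99e-6 m
Step 3: dP = 2 * 0.07 * 0.5736 / 99e-6 = 811.2 Pa
Step 4: Convert Pa to kPa (divide by 1000).
dP = 0.81 kPa


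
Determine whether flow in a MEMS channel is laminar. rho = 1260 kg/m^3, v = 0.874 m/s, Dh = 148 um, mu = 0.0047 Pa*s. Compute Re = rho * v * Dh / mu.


Step 1: Convert Dh to meters: Dh = 148e-6 m
Step 2: Re = rho * v * Dh / mu
Re = 1260 * 0.874 * 148e-6 / 0.0047
Re = 34.677
Since Re = 34.677 is below ~2300, the flow is laminar.


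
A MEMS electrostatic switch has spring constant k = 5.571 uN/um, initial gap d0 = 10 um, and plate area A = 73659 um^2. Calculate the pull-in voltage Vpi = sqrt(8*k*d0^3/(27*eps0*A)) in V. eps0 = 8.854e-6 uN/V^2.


Step 1: Compute numerator: 8 * k * d0^3 = 8 * 5.571 * 10^3 = 44568.0
Step 2: Compute denominator: 27 * eps0 * A = 27 * 8.854e-6 * 73659 = 17.608773
Step 3: Vpi = sqrt(44568.0 / 17.608773)
Vpi = 50.31 V


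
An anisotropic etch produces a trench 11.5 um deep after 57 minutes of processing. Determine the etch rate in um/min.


Step 1: Etch rate = depth / time
Step 2: rate = 11.5 / 57
rate = 0.202 um/min


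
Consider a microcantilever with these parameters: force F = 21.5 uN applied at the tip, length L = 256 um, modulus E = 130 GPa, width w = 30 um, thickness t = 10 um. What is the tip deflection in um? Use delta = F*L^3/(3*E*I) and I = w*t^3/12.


Step 1: Calculate the second moment of area.
I = w * t^3 / 12 = 30 * 10^3 / 12 = 2500.0 um^4
Step 2: Convert E to consistent units (1 GPa = 1000 uN/um^2).
E = 130 GPa = 130000 uN/um^2
Step 3: Calculate tip deflection.
delta = F * L^3 / (3 * E * I)
delta = 21.5 * 256^3 / (3 * 130000 * 2500.0)
delta = 0.37 um


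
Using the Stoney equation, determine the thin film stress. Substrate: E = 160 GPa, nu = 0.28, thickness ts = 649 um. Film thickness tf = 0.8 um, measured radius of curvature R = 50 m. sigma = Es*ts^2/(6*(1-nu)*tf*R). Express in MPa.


Step 1: Compute numerator: Es * ts^2 = 160 * 649^2 = 67392160 (GPa*um^2)
Step 2: Compute denominator (R in um): 6*(1-nu)*tf*R = 6*0.72*0.8*50e6 = 172800000.0 (um^2)
Step 3: sigma (GPa) = 67392160 / 172800000.0 = 3.90001e-01 GPa
Step 4: Convert to MPa (x1000): sigma = 390.0 MPa


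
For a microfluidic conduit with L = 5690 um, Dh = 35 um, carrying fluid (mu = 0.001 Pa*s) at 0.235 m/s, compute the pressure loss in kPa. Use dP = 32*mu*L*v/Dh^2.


Step 1: Convert to SI: L = 5690e-6 m, Dh = 35e-6 m
Step 2: dP = 32 * 0.001 * 5690e-6 * 0.235 / (35e-6)^2
Step 3: dP = 34929.63 Pa
Step 4: Convert to kPa: dP = 34.93 kPa


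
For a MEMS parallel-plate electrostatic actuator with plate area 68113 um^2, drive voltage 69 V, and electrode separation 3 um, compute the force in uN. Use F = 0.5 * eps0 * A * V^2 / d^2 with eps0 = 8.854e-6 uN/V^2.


Step 1: Identify parameters.
eps0 = 8.854e-6 uN/V^2, A = 68113 um^2, V = 69 V, d = 3 um
Step 2: Compute V^2 = 69^2 = 4761
Step 3: Compute d^2 = 3^2 = 9
Step 4: F = 0.5 * 8.854e-6 * 68113 * 4761 / 9
F = 159.513 uN


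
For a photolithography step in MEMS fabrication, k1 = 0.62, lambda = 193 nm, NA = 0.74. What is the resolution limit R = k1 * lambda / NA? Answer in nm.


Step 1: Identify values: k1 = 0.62, lambda = 193 nm, NA = 0.74
Step 2: R = k1 * lambda / NA
R = 0.62 * 193 / 0.74
R = 161.7 nm


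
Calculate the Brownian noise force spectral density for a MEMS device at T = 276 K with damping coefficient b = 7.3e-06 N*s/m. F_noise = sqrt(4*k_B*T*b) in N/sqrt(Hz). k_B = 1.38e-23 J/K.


Step 1: Compute 4 * k_B * T * b
= 4 * 1.38e-23 * 276 * 7.3e-06
= 1.1122e-25 N^2/Hz
Step 2: F_noise = sqrt(1.1122e-25)
F_noise = 3.33e-13 N/sqrt(Hz)


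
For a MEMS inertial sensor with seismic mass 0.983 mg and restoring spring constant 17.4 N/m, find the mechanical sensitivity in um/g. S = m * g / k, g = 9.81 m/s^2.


Step 1: Convert mass: m = 0.983 mg = 9.83e-07 kg
Step 2: S = m * g / k = 9.83e-07 * 9.81 / 17.4
Step 3: S = 5.54e-07 m/g
Step 4: Convert to um/g: S = 0.554 um/g


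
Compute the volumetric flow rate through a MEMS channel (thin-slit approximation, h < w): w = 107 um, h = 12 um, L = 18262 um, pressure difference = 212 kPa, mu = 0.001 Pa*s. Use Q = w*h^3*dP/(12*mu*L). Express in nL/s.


Step 1: Convert all dimensions to SI (meters).
w = 107e-6 m, h = 12e-6 m, L = 18262e-6 m, dP = 212e3 Pa
Step 2: Q = w * h^3 * dP / (12 * mu * L)
Q = 107e-6 * (12e-6)^3 * 212e3 / (12 * 0.001 * 18262e-6) = 1.7886847e-10 m^3/s
Step 3: Convert Q from m^3/s to nL/s (1 m^3 = 1e12 nL, so multiply by 1e12).
Q = 178.868 nL/s


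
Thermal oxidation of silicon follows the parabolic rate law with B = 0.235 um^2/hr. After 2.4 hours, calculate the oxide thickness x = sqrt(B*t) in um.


Step 1: Compute B*t = 0.235 * 2.4 = 0.564
Step 2: x = sqrt(0.564)
x = 0.751 um


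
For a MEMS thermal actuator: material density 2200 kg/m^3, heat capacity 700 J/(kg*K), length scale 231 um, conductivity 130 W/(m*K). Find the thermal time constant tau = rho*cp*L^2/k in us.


Step 1: Convert L to m: L = 231e-6 m
Step 2: L^2 = (231e-6)^2 = 5.3361e-08 m^2
Step 3: tau = 2200 * 700 * 5.3361e-08 / 130 = 6.3212262e-04 s
Step 4: Convert to microseconds (multiply by 1e6).
tau = 632.123 us


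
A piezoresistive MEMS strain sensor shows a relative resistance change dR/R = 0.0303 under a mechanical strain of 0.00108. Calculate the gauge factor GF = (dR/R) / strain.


Step 1: Identify values.
dR/R = 0.0303, strain = 0.00108
Step 2: GF = (dR/R) / strain = 0.0303 / 0.00108
GF = 28.1


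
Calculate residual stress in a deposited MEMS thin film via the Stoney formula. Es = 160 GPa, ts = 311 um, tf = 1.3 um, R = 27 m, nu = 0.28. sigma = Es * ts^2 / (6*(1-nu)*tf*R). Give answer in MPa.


Step 1: Compute numerator: Es * ts^2 = 160 * 311^2 = 15475360 (GPa*um^2)
Step 2: Compute denominator (R in um): 6*(1-nu)*tf*R = 6*0.72*1.3*27e6 = 151632000.0 (um^2)
Step 3: sigma (GPa) = 15475360 / 151632000.0 = 1.02059e-01 GPa
Step 4: Convert to MPa (x1000): sigma = 102.1 MPa


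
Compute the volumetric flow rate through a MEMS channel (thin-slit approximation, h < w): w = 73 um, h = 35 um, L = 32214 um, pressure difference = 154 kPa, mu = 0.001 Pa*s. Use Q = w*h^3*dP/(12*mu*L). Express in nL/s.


Step 1: Convert all dimensions to SI (meters).
w = 73e-6 m, h = 35e-6 m, L = 32214e-6 m, dP = 154e3 Pa
Step 2: Q = w * h^3 * dP / (12 * mu * L)
Q = 73e-6 * (35e-6)^3 * 154e3 / (12 * 0.001 * 32214e-6) = 1.24687183e-09 m^3/s
Step 3: Convert Q from m^3/s to nL/s (1 m^3 = 1e12 nL, so multiply by 1e12).
Q = 1246.872 nL/s


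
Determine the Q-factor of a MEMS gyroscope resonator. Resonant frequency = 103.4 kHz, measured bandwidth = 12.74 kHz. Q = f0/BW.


Step 1: Q = f0 / bandwidth
Step 2: Q = 103.4 / 12.74
Q = 8.1


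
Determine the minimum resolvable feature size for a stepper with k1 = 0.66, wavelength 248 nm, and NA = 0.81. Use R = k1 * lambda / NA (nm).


Step 1: Identify values: k1 = 0.66, lambda = 248 nm, NA = 0.81
Step 2: R = k1 * lambda / NA
R = 0.66 * 248 / 0.81
R = 202.1 nm


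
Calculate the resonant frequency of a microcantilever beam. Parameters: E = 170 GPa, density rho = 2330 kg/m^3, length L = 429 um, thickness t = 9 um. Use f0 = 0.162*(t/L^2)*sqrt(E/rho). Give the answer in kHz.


Step 1: Convert units to SI.
t_SI = 9e-6 m, L_SI = 429e-6 m
Step 2: Calculate sqrt(E/rho).
sqrt(170e9 / 2330) = 8541.74 m/s
Step 3: Compute f0.
f0 = 0.162 * 9e-6 / (429e-6)^2 * 8541.74 = 67668.9 Hz = 67.67 kHz


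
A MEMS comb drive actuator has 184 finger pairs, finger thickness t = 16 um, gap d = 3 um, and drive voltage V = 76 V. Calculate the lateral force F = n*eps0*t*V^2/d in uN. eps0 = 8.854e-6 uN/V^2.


Step 1: Parameters: n=184, eps0=8.854e-6 uN/V^2, t=16 um, V=76 V, d=3 um
Step 2: V^2 = 5776
Step 3: F = 184 * 8.854e-6 * 16 * 5776 / 3
F = 50.186 uN


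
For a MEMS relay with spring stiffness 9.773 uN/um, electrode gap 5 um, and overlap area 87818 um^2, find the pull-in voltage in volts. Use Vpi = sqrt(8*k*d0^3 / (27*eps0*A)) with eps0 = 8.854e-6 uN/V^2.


Step 1: Compute numerator: 8 * k * d0^3 = 8 * 9.773 * 5^3 = 9773.0
Step 2: Compute denominator: 27 * eps0 * A = 27 * 8.854e-6 * 87818 = 20.993595
Step 3: Vpi = sqrt(9773.0 / 20.993595)
Vpi = 21.58 V


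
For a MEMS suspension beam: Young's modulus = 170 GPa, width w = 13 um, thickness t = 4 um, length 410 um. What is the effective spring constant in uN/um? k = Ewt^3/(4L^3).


Step 1: Convert E to consistent units (1 GPa = 1000 uN/um^2).
E = 170 GPa = 170000 uN/um^2
Step 2: Compute t^3 = 4^3 = 64
Step 3: Compute L^3 = 410^3 = 68921000
Step 4: k = 170000 * 13 * 64 / (4 * 68921000)
k = 0.5131 uN/um


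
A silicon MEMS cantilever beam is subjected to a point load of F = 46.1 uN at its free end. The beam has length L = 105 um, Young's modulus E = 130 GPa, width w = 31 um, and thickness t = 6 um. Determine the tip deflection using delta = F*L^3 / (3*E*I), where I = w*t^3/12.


Step 1: Calculate the second moment of area.
I = w * t^3 / 12 = 31 * 6^3 / 12 = 558.0 um^4
Step 2: Convert E to consistent units (1 GPa = 1000 uN/um^2).
E = 130 GPa = 130000 uN/um^2
Step 3: Calculate tip deflection.
delta = F * L^3 / (3 * E * I)
delta = 46.1 * 105^3 / (3 * 130000 * 558.0)
delta = 0.2452 um


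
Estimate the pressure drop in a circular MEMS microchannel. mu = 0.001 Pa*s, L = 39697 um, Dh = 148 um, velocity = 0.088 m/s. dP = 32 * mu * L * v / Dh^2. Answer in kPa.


Step 1: Convert to SI: L = 39697e-6 m, Dh = 148e-6 m
Step 2: dP = 32 * 0.001 * 39697e-6 * 0.088 / (148e-6)^2
Step 3: dP = 5103.49 Pa
Step 4: Convert to kPa: dP = 5.1 kPa


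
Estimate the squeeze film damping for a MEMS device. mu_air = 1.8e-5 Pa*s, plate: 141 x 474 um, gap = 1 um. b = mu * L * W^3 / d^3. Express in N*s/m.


Step 1: Convert to SI.
L = 141e-6 m, W = 474e-6 m, d = 1e-6 m
Step 2: W^3 = (474e-6)^3 = 1.06e-10 m^3
Step 3: d^3 = (1e-6)^3 = 1.00e-18 m^3
Step 4: b = 1.8e-5 * 141e-6 * 1.06e-10 / 1.00e-18
b = 2.70e-01 N*s/m


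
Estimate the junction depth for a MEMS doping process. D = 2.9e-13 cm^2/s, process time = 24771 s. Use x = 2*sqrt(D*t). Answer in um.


Step 1: Compute D*t = 2.9e-13 * 24771 = 7.18359e-09 cm^2
Step 2: sqrt(D*t) = 8.47561e-05 cm
Step 3: x = 2 * 8.47561e-05 cm = 1.695122e-04 cm
Step 4: Convert to um (1 cm = 1e4 um): x = 1.695 um
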